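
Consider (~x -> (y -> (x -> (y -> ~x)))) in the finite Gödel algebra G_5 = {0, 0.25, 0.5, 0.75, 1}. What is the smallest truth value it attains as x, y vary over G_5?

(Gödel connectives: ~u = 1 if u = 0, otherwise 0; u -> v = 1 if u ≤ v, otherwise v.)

1.00

Every assignment gives 1. For instance at x = 0, y = 0:
  ~x: Gödel ¬ of 0 = 1 (operand is 0)
  ~x: Gödel ¬ of 0 = 1 (operand is 0)
  (y -> ~x): 0 ≤ 1, so result = 1
  (x -> (y -> ~x)): 0 ≤ 1, so result = 1
  (y -> (x -> (y -> ~x))): 0 ≤ 1, so result = 1
  (~x -> (y -> (x -> (y -> ~x)))): 1 ≤ 1, so result = 1
All 25 assignments give value 1 — the formula is a G_5-tautology.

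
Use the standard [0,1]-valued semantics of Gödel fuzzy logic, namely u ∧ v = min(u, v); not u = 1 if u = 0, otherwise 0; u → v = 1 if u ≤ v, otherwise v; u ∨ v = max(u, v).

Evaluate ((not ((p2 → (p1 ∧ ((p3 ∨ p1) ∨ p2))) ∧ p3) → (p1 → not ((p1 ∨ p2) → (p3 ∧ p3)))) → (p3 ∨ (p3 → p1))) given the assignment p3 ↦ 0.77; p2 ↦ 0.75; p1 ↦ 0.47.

(p3 ∨ p1) = max(0.77, 0.47) = 0.77
((p3 ∨ p1) ∨ p2) = max(0.77, 0.75) = 0.77
(p1 ∧ ((p3 ∨ p1) ∨ p2)) = min(0.47, 0.77) = 0.47
(p2 → (p1 ∧ ((p3 ∨ p1) ∨ p2))): 0.75 > 0.47, so result = 0.47
((p2 → (p1 ∧ ((p3 ∨ p1) ∨ p2))) ∧ p3) = min(0.47, 0.77) = 0.47
not ((p2 → (p1 ∧ ((p3 ∨ p1) ∨ p2))) ∧ p3): Gödel ¬ of 0.47 = 0 (operand ≠ 0)
(p1 ∨ p2) = max(0.47, 0.75) = 0.75
(p3 ∧ p3) = min(0.77, 0.77) = 0.77
((p1 ∨ p2) → (p3 ∧ p3)): 0.75 ≤ 0.77, so result = 1
not ((p1 ∨ p2) → (p3 ∧ p3)): Gödel ¬ of 1 = 0 (operand ≠ 0)
(p1 → not ((p1 ∨ p2) → (p3 ∧ p3))): 0.47 > 0, so result = 0
(not ((p2 → (p1 ∧ ((p3 ∨ p1) ∨ p2))) ∧ p3) → (p1 → not ((p1 ∨ p2) → (p3 ∧ p3)))): 0 ≤ 0, so result = 1
(p3 → p1): 0.77 > 0.47, so result = 0.47
(p3 ∨ (p3 → p1)) = max(0.77, 0.47) = 0.77
((not ((p2 → (p1 ∧ ((p3 ∨ p1) ∨ p2))) ∧ p3) → (p1 → not ((p1 ∨ p2) → (p3 ∧ p3)))) → (p3 ∨ (p3 → p1))): 1 > 0.77, so result = 0.77

0.77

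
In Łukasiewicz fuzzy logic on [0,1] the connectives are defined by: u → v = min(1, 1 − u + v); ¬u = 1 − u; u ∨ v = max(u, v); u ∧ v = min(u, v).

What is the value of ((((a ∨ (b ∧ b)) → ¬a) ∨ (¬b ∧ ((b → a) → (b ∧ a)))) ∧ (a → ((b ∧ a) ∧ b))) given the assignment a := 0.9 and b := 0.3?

0.30

(b ∧ b) = min(0.3, 0.3) = 0.3
(a ∨ (b ∧ b)) = max(0.9, 0.3) = 0.9
¬a: Łukasiewicz ¬ gives 1 − 0.9 = 0.1
((a ∨ (b ∧ b)) → ¬a): min(1, 1 − 0.9 + 0.1) = 0.2
¬b: Łukasiewicz ¬ gives 1 − 0.3 = 0.7
(b → a): min(1, 1 − 0.3 + 0.9) = 1
(b ∧ a) = min(0.3, 0.9) = 0.3
((b → a) → (b ∧ a)): min(1, 1 − 1 + 0.3) = 0.3
(¬b ∧ ((b → a) → (b ∧ a))) = min(0.7, 0.3) = 0.3
(((a ∨ (b ∧ b)) → ¬a) ∨ (¬b ∧ ((b → a) → (b ∧ a)))) = max(0.2, 0.3) = 0.3
(b ∧ a) = min(0.3, 0.9) = 0.3
((b ∧ a) ∧ b) = min(0.3, 0.3) = 0.3
(a → ((b ∧ a) ∧ b)): min(1, 1 − 0.9 + 0.3) = 0.4
((((a ∨ (b ∧ b)) → ¬a) ∨ (¬b ∧ ((b → a) → (b ∧ a)))) ∧ (a → ((b ∧ a) ∧ b))) = min(0.3, 0.4) = 0.3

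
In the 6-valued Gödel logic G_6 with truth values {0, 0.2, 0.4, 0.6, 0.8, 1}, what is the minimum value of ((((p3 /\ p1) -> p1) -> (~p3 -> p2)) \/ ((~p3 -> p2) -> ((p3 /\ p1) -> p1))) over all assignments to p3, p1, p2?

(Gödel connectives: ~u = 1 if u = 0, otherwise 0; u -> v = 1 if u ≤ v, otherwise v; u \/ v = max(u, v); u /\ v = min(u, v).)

Every assignment gives 1. For instance at p3 = 0, p1 = 0, p2 = 0:
  (p3 /\ p1) = min(0, 0) = 0
  ((p3 /\ p1) -> p1): 0 ≤ 0, so result = 1
  ~p3: Gödel ¬ of 0 = 1 (operand is 0)
  (~p3 -> p2): 1 > 0, so result = 0
  (((p3 /\ p1) -> p1) -> (~p3 -> p2)): 1 > 0, so result = 0
  ~p3: Gödel ¬ of 0 = 1 (operand is 0)
  (~p3 -> p2): 1 > 0, so result = 0
  (p3 /\ p1) = min(0, 0) = 0
  ((p3 /\ p1) -> p1): 0 ≤ 0, so result = 1
  ((~p3 -> p2) -> ((p3 /\ p1) -> p1)): 0 ≤ 1, so result = 1
  ((((p3 /\ p1) -> p1) -> (~p3 -> p2)) \/ ((~p3 -> p2) -> ((p3 /\ p1) -> p1))) = max(0, 1) = 1
All 216 assignments give value 1 — the formula is a G_6-tautology.

1.00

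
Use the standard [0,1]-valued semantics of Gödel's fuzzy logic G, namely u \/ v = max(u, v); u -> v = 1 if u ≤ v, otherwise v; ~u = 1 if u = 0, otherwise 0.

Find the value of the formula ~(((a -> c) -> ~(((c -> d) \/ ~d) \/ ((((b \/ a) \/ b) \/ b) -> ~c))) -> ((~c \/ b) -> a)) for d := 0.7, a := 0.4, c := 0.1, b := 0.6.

0.00

(a -> c): 0.4 > 0.1, so result = 0.1
(c -> d): 0.1 ≤ 0.7, so result = 1
~d: Gödel ¬ of 0.7 = 0 (operand ≠ 0)
((c -> d) \/ ~d) = max(1, 0) = 1
(b \/ a) = max(0.6, 0.4) = 0.6
((b \/ a) \/ b) = max(0.6, 0.6) = 0.6
(((b \/ a) \/ b) \/ b) = max(0.6, 0.6) = 0.6
~c: Gödel ¬ of 0.1 = 0 (operand ≠ 0)
((((b \/ a) \/ b) \/ b) -> ~c): 0.6 > 0, so result = 0
(((c -> d) \/ ~d) \/ ((((b \/ a) \/ b) \/ b) -> ~c)) = max(1, 0) = 1
~(((c -> d) \/ ~d) \/ ((((b \/ a) \/ b) \/ b) -> ~c)): Gödel ¬ of 1 = 0 (operand ≠ 0)
((a -> c) -> ~(((c -> d) \/ ~d) \/ ((((b \/ a) \/ b) \/ b) -> ~c))): 0.1 > 0, so result = 0
~c: Gödel ¬ of 0.1 = 0 (operand ≠ 0)
(~c \/ b) = max(0, 0.6) = 0.6
((~c \/ b) -> a): 0.6 > 0.4, so result = 0.4
(((a -> c) -> ~(((c -> d) \/ ~d) \/ ((((b \/ a) \/ b) \/ b) -> ~c))) -> ((~c \/ b) -> a)): 0 ≤ 0.4, so result = 1
~(((a -> c) -> ~(((c -> d) \/ ~d) \/ ((((b \/ a) \/ b) \/ b) -> ~c))) -> ((~c \/ b) -> a)): Gödel ¬ of 1 = 0 (operand ≠ 0)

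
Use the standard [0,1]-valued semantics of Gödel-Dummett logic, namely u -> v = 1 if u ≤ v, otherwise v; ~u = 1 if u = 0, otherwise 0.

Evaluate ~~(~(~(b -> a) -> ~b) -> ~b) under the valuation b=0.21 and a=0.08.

1.00

(b -> a): 0.21 > 0.08, so result = 0.08
~(b -> a): Gödel ¬ of 0.08 = 0 (operand ≠ 0)
~b: Gödel ¬ of 0.21 = 0 (operand ≠ 0)
(~(b -> a) -> ~b): 0 ≤ 0, so result = 1
~(~(b -> a) -> ~b): Gödel ¬ of 1 = 0 (operand ≠ 0)
~b: Gödel ¬ of 0.21 = 0 (operand ≠ 0)
(~(~(b -> a) -> ~b) -> ~b): 0 ≤ 0, so result = 1
~(~(~(b -> a) -> ~b) -> ~b): Gödel ¬ of 1 = 0 (operand ≠ 0)
~~(~(~(b -> a) -> ~b) -> ~b): Gödel ¬ of 0 = 1 (operand is 0)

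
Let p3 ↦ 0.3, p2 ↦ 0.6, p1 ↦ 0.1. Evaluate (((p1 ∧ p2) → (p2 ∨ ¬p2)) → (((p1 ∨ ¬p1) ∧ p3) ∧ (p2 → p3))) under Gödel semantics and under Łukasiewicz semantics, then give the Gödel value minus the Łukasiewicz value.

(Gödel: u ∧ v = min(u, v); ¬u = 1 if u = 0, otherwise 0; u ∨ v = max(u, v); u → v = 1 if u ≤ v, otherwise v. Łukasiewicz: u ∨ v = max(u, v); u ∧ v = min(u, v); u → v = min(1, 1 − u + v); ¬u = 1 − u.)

Gödel evaluation:
  (p1 ∧ p2) = min(0.1, 0.6) = 0.1
  ¬p2: Gödel ¬ of 0.6 = 0 (operand ≠ 0)
  (p2 ∨ ¬p2) = max(0.6, 0) = 0.6
  ((p1 ∧ p2) → (p2 ∨ ¬p2)): 0.1 ≤ 0.6, so result = 1
  ¬p1: Gödel ¬ of 0.1 = 0 (operand ≠ 0)
  (p1 ∨ ¬p1) = max(0.1, 0) = 0.1
  ((p1 ∨ ¬p1) ∧ p3) = min(0.1, 0.3) = 0.1
  (p2 → p3): 0.6 > 0.3, so result = 0.3
  (((p1 ∨ ¬p1) ∧ p3) ∧ (p2 → p3)) = min(0.1, 0.3) = 0.1
  (((p1 ∧ p2) → (p2 ∨ ¬p2)) → (((p1 ∨ ¬p1) ∧ p3) ∧ (p2 → p3))): 1 > 0.1, so result = 0.1
  Gödel value = 0.1
Łukasiewicz evaluation:
  (p1 ∧ p2) = min(0.1, 0.6) = 0.1
  ¬p2: Łukasiewicz ¬ gives 1 − 0.6 = 0.4
  (p2 ∨ ¬p2) = max(0.6, 0.4) = 0.6
  ((p1 ∧ p2) → (p2 ∨ ¬p2)): min(1, 1 − 0.1 + 0.6) = 1
  ¬p1: Łukasiewicz ¬ gives 1 − 0.1 = 0.9
  (p1 ∨ ¬p1) = max(0.1, 0.9) = 0.9
  ((p1 ∨ ¬p1) ∧ p3) = min(0.9, 0.3) = 0.3
  (p2 → p3): min(1, 1 − 0.6 + 0.3) = 0.7
  (((p1 ∨ ¬p1) ∧ p3) ∧ (p2 → p3)) = min(0.3, 0.7) = 0.3
  (((p1 ∧ p2) → (p2 ∨ ¬p2)) → (((p1 ∨ ¬p1) ∧ p3) ∧ (p2 → p3))): min(1, 1 − 1 + 0.3) = 0.3
  Łukasiewicz value = 0.3
Difference: 0.1 − 0.3 = -0.20

-0.20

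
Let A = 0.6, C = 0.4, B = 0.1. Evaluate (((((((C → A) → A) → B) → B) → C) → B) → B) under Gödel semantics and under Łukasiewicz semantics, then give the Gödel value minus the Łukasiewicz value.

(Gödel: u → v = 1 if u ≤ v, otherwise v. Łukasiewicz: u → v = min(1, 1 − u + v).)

0.20

Gödel evaluation:
  (C → A): 0.4 ≤ 0.6, so result = 1
  ((C → A) → A): 1 > 0.6, so result = 0.6
  (((C → A) → A) → B): 0.6 > 0.1, so result = 0.1
  ((((C → A) → A) → B) → B): 0.1 ≤ 0.1, so result = 1
  (((((C → A) → A) → B) → B) → C): 1 > 0.4, so result = 0.4
  ((((((C → A) → A) → B) → B) → C) → B): 0.4 > 0.1, so result = 0.1
  (((((((C → A) → A) → B) → B) → C) → B) → B): 0.1 ≤ 0.1, so result = 1
  Gödel value = 1
Łukasiewicz evaluation:
  (C → A): min(1, 1 − 0.4 + 0.6) = 1
  ((C → A) → A): min(1, 1 − 1 + 0.6) = 0.6
  (((C → A) → A) → B): min(1, 1 − 0.6 + 0.1) = 0.5
  ((((C → A) → A) → B) → B): min(1, 1 − 0.5 + 0.1) = 0.6
  (((((C → A) → A) → B) → B) → C): min(1, 1 − 0.6 + 0.4) = 0.8
  ((((((C → A) → A) → B) → B) → C) → B): min(1, 1 − 0.8 + 0.1) = 0.3
  (((((((C → A) → A) → B) → B) → C) → B) → B): min(1, 1 − 0.3 + 0.1) = 0.8
  Łukasiewicz value = 0.8
Difference: 1 − 0.8 = 0.20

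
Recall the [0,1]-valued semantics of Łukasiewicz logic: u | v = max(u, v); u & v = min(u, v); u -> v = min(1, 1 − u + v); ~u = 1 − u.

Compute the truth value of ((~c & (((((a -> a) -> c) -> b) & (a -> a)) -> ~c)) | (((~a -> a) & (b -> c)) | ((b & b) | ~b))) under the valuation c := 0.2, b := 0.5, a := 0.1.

0.80

~c: Łukasiewicz ¬ gives 1 − 0.2 = 0.8
(a -> a): min(1, 1 − 0.1 + 0.1) = 1
((a -> a) -> c): min(1, 1 − 1 + 0.2) = 0.2
(((a -> a) -> c) -> b): min(1, 1 − 0.2 + 0.5) = 1
(a -> a): min(1, 1 − 0.1 + 0.1) = 1
((((a -> a) -> c) -> b) & (a -> a)) = min(1, 1) = 1
~c: Łukasiewicz ¬ gives 1 − 0.2 = 0.8
(((((a -> a) -> c) -> b) & (a -> a)) -> ~c): min(1, 1 − 1 + 0.8) = 0.8
(~c & (((((a -> a) -> c) -> b) & (a -> a)) -> ~c)) = min(0.8, 0.8) = 0.8
~a: Łukasiewicz ¬ gives 1 − 0.1 = 0.9
(~a -> a): min(1, 1 − 0.9 + 0.1) = 0.2
(b -> c): min(1, 1 − 0.5 + 0.2) = 0.7
((~a -> a) & (b -> c)) = min(0.2, 0.7) = 0.2
(b & b) = min(0.5, 0.5) = 0.5
~b: Łukasiewicz ¬ gives 1 − 0.5 = 0.5
((b & b) | ~b) = max(0.5, 0.5) = 0.5
(((~a -> a) & (b -> c)) | ((b & b) | ~b)) = max(0.2, 0.5) = 0.5
((~c & (((((a -> a) -> c) -> b) & (a -> a)) -> ~c)) | (((~a -> a) & (b -> c)) | ((b & b) | ~b))) = max(0.8, 0.5) = 0.8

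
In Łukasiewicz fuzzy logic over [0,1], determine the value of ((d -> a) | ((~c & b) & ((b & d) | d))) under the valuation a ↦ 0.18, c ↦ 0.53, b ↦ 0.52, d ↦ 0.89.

(d -> a): min(1, 1 − 0.89 + 0.18) = 0.29
~c: Łukasiewicz ¬ gives 1 − 0.53 = 0.47
(~c & b) = min(0.47, 0.52) = 0.47
(b & d) = min(0.52, 0.89) = 0.52
((b & d) | d) = max(0.52, 0.89) = 0.89
((~c & b) & ((b & d) | d)) = min(0.47, 0.89) = 0.47
((d -> a) | ((~c & b) & ((b & d) | d))) = max(0.29, 0.47) = 0.47

0.47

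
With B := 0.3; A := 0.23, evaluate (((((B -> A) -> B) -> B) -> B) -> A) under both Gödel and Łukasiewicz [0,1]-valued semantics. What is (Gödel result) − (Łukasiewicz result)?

Gödel evaluation:
  (B -> A): 0.3 > 0.23, so result = 0.23
  ((B -> A) -> B): 0.23 ≤ 0.3, so result = 1
  (((B -> A) -> B) -> B): 1 > 0.3, so result = 0.3
  ((((B -> A) -> B) -> B) -> B): 0.3 ≤ 0.3, so result = 1
  (((((B -> A) -> B) -> B) -> B) -> A): 1 > 0.23, so result = 0.23
  Gödel value = 0.23
Łukasiewicz evaluation:
  (B -> A): min(1, 1 − 0.3 + 0.23) = 0.93
  ((B -> A) -> B): min(1, 1 − 0.93 + 0.3) = 0.37
  (((B -> A) -> B) -> B): min(1, 1 − 0.37 + 0.3) = 0.93
  ((((B -> A) -> B) -> B) -> B): min(1, 1 − 0.93 + 0.3) = 0.37
  (((((B -> A) -> B) -> B) -> B) -> A): min(1, 1 − 0.37 + 0.23) = 0.86
  Łukasiewicz value = 0.86
Difference: 0.23 − 0.86 = -0.63

-0.63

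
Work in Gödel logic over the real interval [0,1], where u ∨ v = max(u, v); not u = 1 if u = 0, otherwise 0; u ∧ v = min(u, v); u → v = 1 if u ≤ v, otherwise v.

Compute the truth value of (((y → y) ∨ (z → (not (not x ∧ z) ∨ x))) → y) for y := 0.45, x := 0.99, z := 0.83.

(y → y): 0.45 ≤ 0.45, so result = 1
not x: Gödel ¬ of 0.99 = 0 (operand ≠ 0)
(not x ∧ z) = min(0, 0.83) = 0
not (not x ∧ z): Gödel ¬ of 0 = 1 (operand is 0)
(not (not x ∧ z) ∨ x) = max(1, 0.99) = 1
(z → (not (not x ∧ z) ∨ x)): 0.83 ≤ 1, so result = 1
((y → y) ∨ (z → (not (not x ∧ z) ∨ x))) = max(1, 1) = 1
(((y → y) ∨ (z → (not (not x ∧ z) ∨ x))) → y): 1 > 0.45, so result = 0.45

0.45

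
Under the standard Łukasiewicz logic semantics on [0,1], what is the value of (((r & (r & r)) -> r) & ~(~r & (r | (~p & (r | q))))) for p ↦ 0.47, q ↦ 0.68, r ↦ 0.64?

(r & r) = min(0.64, 0.64) = 0.64
(r & (r & r)) = min(0.64, 0.64) = 0.64
((r & (r & r)) -> r): min(1, 1 − 0.64 + 0.64) = 1
~r: Łukasiewicz ¬ gives 1 − 0.64 = 0.36
~p: Łukasiewicz ¬ gives 1 − 0.47 = 0.53
(r | q) = max(0.64, 0.68) = 0.68
(~p & (r | q)) = min(0.53, 0.68) = 0.53
(r | (~p & (r | q))) = max(0.64, 0.53) = 0.64
(~r & (r | (~p & (r | q)))) = min(0.36, 0.64) = 0.36
~(~r & (r | (~p & (r | q)))): Łukasiewicz ¬ gives 1 − 0.36 = 0.64
(((r & (r & r)) -> r) & ~(~r & (r | (~p & (r | q))))) = min(1, 0.64) = 0.64

0.64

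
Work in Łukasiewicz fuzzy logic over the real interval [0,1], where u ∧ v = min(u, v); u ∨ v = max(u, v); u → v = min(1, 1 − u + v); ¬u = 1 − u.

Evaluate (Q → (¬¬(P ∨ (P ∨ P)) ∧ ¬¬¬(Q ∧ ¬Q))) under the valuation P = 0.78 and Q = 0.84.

0.94

(P ∨ P) = max(0.78, 0.78) = 0.78
(P ∨ (P ∨ P)) = max(0.78, 0.78) = 0.78
¬(P ∨ (P ∨ P)): Łukasiewicz ¬ gives 1 − 0.78 = 0.22
¬¬(P ∨ (P ∨ P)): Łukasiewicz ¬ gives 1 − 0.22 = 0.78
¬Q: Łukasiewicz ¬ gives 1 − 0.84 = 0.16
(Q ∧ ¬Q) = min(0.84, 0.16) = 0.16
¬(Q ∧ ¬Q): Łukasiewicz ¬ gives 1 − 0.16 = 0.84
¬¬(Q ∧ ¬Q): Łukasiewicz ¬ gives 1 − 0.84 = 0.16
¬¬¬(Q ∧ ¬Q): Łukasiewicz ¬ gives 1 − 0.16 = 0.84
(¬¬(P ∨ (P ∨ P)) ∧ ¬¬¬(Q ∧ ¬Q)) = min(0.78, 0.84) = 0.78
(Q → (¬¬(P ∨ (P ∨ P)) ∧ ¬¬¬(Q ∧ ¬Q))): min(1, 1 − 0.84 + 0.78) = 0.94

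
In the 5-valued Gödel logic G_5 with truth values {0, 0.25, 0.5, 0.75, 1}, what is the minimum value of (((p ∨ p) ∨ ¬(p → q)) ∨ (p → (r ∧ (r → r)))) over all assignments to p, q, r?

0.25

The minimum is attained at p = 0.25, q = 0.25, r = 0:
  (p ∨ p) = max(0.25, 0.25) = 0.25
  (p → q): 0.25 ≤ 0.25, so result = 1
  ¬(p → q): Gödel ¬ of 1 = 0 (operand ≠ 0)
  ((p ∨ p) ∨ ¬(p → q)) = max(0.25, 0) = 0.25
  (r → r): 0 ≤ 0, so result = 1
  (r ∧ (r → r)) = min(0, 1) = 0
  (p → (r ∧ (r → r))): 0.25 > 0, so result = 0
  (((p ∨ p) ∨ ¬(p → q)) ∨ (p → (r ∧ (r → r)))) = max(0.25, 0) = 0.25
Checking all 125 assignments confirms none give a value below 0.25.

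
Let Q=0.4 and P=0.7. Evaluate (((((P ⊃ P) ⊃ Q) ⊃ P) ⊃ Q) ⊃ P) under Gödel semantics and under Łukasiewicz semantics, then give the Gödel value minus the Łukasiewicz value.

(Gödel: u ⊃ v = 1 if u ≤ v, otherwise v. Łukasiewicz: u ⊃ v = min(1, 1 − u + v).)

0.00

Gödel evaluation:
  (P ⊃ P): 0.7 ≤ 0.7, so result = 1
  ((P ⊃ P) ⊃ Q): 1 > 0.4, so result = 0.4
  (((P ⊃ P) ⊃ Q) ⊃ P): 0.4 ≤ 0.7, so result = 1
  ((((P ⊃ P) ⊃ Q) ⊃ P) ⊃ Q): 1 > 0.4, so result = 0.4
  (((((P ⊃ P) ⊃ Q) ⊃ P) ⊃ Q) ⊃ P): 0.4 ≤ 0.7, so result = 1
  Gödel value = 1
Łukasiewicz evaluation:
  (P ⊃ P): min(1, 1 − 0.7 + 0.7) = 1
  ((P ⊃ P) ⊃ Q): min(1, 1 − 1 + 0.4) = 0.4
  (((P ⊃ P) ⊃ Q) ⊃ P): min(1, 1 − 0.4 + 0.7) = 1
  ((((P ⊃ P) ⊃ Q) ⊃ P) ⊃ Q): min(1, 1 − 1 + 0.4) = 0.4
  (((((P ⊃ P) ⊃ Q) ⊃ P) ⊃ Q) ⊃ P): min(1, 1 − 0.4 + 0.7) = 1
  Łukasiewicz value = 1
Difference: 1 − 1 = 0.00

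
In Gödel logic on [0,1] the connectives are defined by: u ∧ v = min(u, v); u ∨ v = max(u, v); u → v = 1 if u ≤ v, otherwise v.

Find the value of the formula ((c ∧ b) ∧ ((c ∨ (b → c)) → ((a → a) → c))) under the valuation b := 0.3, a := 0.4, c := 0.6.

0.30

(c ∧ b) = min(0.6, 0.3) = 0.3
(b → c): 0.3 ≤ 0.6, so result = 1
(c ∨ (b → c)) = max(0.6, 1) = 1
(a → a): 0.4 ≤ 0.4, so result = 1
((a → a) → c): 1 > 0.6, so result = 0.6
((c ∨ (b → c)) → ((a → a) → c)): 1 > 0.6, so result = 0.6
((c ∧ b) ∧ ((c ∨ (b → c)) → ((a → a) → c))) = min(0.3, 0.6) = 0.3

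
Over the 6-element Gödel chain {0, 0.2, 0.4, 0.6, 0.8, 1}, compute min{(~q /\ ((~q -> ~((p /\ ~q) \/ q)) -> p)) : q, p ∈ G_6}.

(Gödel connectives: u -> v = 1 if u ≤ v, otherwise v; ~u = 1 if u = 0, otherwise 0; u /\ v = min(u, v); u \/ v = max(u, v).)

The minimum is attained at q = 0, p = 0:
  ~q: Gödel ¬ of 0 = 1 (operand is 0)
  ~q: Gödel ¬ of 0 = 1 (operand is 0)
  ~q: Gödel ¬ of 0 = 1 (operand is 0)
  (p /\ ~q) = min(0, 1) = 0
  ((p /\ ~q) \/ q) = max(0, 0) = 0
  ~((p /\ ~q) \/ q): Gödel ¬ of 0 = 1 (operand is 0)
  (~q -> ~((p /\ ~q) \/ q)): 1 ≤ 1, so result = 1
  ((~q -> ~((p /\ ~q) \/ q)) -> p): 1 > 0, so result = 0
  (~q /\ ((~q -> ~((p /\ ~q) \/ q)) -> p)) = min(1, 0) = 0
Checking all 36 assignments confirms none give a value below 0.00.

0.00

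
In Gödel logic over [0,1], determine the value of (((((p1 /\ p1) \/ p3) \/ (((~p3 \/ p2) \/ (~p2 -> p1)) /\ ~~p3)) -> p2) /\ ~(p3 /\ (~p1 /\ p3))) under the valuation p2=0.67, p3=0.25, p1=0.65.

(p1 /\ p1) = min(0.65, 0.65) = 0.65
((p1 /\ p1) \/ p3) = max(0.65, 0.25) = 0.65
~p3: Gödel ¬ of 0.25 = 0 (operand ≠ 0)
(~p3 \/ p2) = max(0, 0.67) = 0.67
~p2: Gödel ¬ of 0.67 = 0 (operand ≠ 0)
(~p2 -> p1): 0 ≤ 0.65, so result = 1
((~p3 \/ p2) \/ (~p2 -> p1)) = max(0.67, 1) = 1
~p3: Gödel ¬ of 0.25 = 0 (operand ≠ 0)
~~p3: Gödel ¬ of 0 = 1 (operand is 0)
(((~p3 \/ p2) \/ (~p2 -> p1)) /\ ~~p3) = min(1, 1) = 1
(((p1 /\ p1) \/ p3) \/ (((~p3 \/ p2) \/ (~p2 -> p1)) /\ ~~p3)) = max(0.65, 1) = 1
((((p1 /\ p1) \/ p3) \/ (((~p3 \/ p2) \/ (~p2 -> p1)) /\ ~~p3)) -> p2): 1 > 0.67, so result = 0.67
~p1: Gödel ¬ of 0.65 = 0 (operand ≠ 0)
(~p1 /\ p3) = min(0, 0.25) = 0
(p3 /\ (~p1 /\ p3)) = min(0.25, 0) = 0
~(p3 /\ (~p1 /\ p3)): Gödel ¬ of 0 = 1 (operand is 0)
(((((p1 /\ p1) \/ p3) \/ (((~p3 \/ p2) \/ (~p2 -> p1)) /\ ~~p3)) -> p2) /\ ~(p3 /\ (~p1 /\ p3))) = min(0.67, 1) = 0.67

0.67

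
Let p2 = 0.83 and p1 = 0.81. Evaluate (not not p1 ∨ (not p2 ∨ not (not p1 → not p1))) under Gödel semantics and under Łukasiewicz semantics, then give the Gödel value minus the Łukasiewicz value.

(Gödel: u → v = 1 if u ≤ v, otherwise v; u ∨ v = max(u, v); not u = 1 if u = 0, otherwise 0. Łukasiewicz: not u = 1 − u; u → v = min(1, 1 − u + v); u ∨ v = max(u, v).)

0.19

Gödel evaluation:
  not p1: Gödel ¬ of 0.81 = 0 (operand ≠ 0)
  not not p1: Gödel ¬ of 0 = 1 (operand is 0)
  not p2: Gödel ¬ of 0.83 = 0 (operand ≠ 0)
  not p1: Gödel ¬ of 0.81 = 0 (operand ≠ 0)
  not p1: Gödel ¬ of 0.81 = 0 (operand ≠ 0)
  (not p1 → not p1): 0 ≤ 0, so result = 1
  not (not p1 → not p1): Gödel ¬ of 1 = 0 (operand ≠ 0)
  (not p2 ∨ not (not p1 → not p1)) = max(0, 0) = 0
  (not not p1 ∨ (not p2 ∨ not (not p1 → not p1))) = max(1, 0) = 1
  Gödel value = 1
Łukasiewicz evaluation:
  not p1: Łukasiewicz ¬ gives 1 − 0.81 = 0.19
  not not p1: Łukasiewicz ¬ gives 1 − 0.19 = 0.81
  not p2: Łukasiewicz ¬ gives 1 − 0.83 = 0.17
  not p1: Łukasiewicz ¬ gives 1 − 0.81 = 0.19
  not p1: Łukasiewicz ¬ gives 1 − 0.81 = 0.19
  (not p1 → not p1): min(1, 1 − 0.19 + 0.19) = 1
  not (not p1 → not p1): Łukasiewicz ¬ gives 1 − 1 = 0
  (not p2 ∨ not (not p1 → not p1)) = max(0.17, 0) = 0.17
  (not not p1 ∨ (not p2 ∨ not (not p1 → not p1))) = max(0.81, 0.17) = 0.81
  Łukasiewicz value = 0.81
Difference: 1 − 0.81 = 0.19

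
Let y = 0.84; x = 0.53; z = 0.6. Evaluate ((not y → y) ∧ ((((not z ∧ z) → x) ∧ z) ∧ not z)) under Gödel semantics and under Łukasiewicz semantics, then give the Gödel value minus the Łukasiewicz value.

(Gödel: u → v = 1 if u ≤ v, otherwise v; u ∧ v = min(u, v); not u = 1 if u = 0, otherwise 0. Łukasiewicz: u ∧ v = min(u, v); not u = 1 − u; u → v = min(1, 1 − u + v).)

-0.40

Gödel evaluation:
  not y: Gödel ¬ of 0.84 = 0 (operand ≠ 0)
  (not y → y): 0 ≤ 0.84, so result = 1
  not z: Gödel ¬ of 0.6 = 0 (operand ≠ 0)
  (not z ∧ z) = min(0, 0.6) = 0
  ((not z ∧ z) → x): 0 ≤ 0.53, so result = 1
  (((not z ∧ z) → x) ∧ z) = min(1, 0.6) = 0.6
  not z: Gödel ¬ of 0.6 = 0 (operand ≠ 0)
  ((((not z ∧ z) → x) ∧ z) ∧ not z) = min(0.6, 0) = 0
  ((not y → y) ∧ ((((not z ∧ z) → x) ∧ z) ∧ not z)) = min(1, 0) = 0
  Gödel value = 0
Łukasiewicz evaluation:
  not y: Łukasiewicz ¬ gives 1 − 0.84 = 0.16
  (not y → y): min(1, 1 − 0.16 + 0.84) = 1
  not z: Łukasiewicz ¬ gives 1 − 0.6 = 0.4
  (not z ∧ z) = min(0.4, 0.6) = 0.4
  ((not z ∧ z) → x): min(1, 1 − 0.4 + 0.53) = 1
  (((not z ∧ z) → x) ∧ z) = min(1, 0.6) = 0.6
  not z: Łukasiewicz ¬ gives 1 − 0.6 = 0.4
  ((((not z ∧ z) → x) ∧ z) ∧ not z) = min(0.6, 0.4) = 0.4
  ((not y → y) ∧ ((((not z ∧ z) → x) ∧ z) ∧ not z)) = min(1, 0.4) = 0.4
  Łukasiewicz value = 0.4
Difference: 0 − 0.4 = -0.40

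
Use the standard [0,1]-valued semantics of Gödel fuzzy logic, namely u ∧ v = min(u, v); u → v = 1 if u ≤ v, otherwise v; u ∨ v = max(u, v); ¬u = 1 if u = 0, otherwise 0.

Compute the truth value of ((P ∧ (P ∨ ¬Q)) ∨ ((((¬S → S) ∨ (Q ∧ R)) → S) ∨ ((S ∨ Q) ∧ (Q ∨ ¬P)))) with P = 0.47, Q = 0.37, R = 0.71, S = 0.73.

¬Q: Gödel ¬ of 0.37 = 0 (operand ≠ 0)
(P ∨ ¬Q) = max(0.47, 0) = 0.47
(P ∧ (P ∨ ¬Q)) = min(0.47, 0.47) = 0.47
¬S: Gödel ¬ of 0.73 = 0 (operand ≠ 0)
(¬S → S): 0 ≤ 0.73, so result = 1
(Q ∧ R) = min(0.37, 0.71) = 0.37
((¬S → S) ∨ (Q ∧ R)) = max(1, 0.37) = 1
(((¬S → S) ∨ (Q ∧ R)) → S): 1 > 0.73, so result = 0.73
(S ∨ Q) = max(0.73, 0.37) = 0.73
¬P: Gödel ¬ of 0.47 = 0 (operand ≠ 0)
(Q ∨ ¬P) = max(0.37, 0) = 0.37
((S ∨ Q) ∧ (Q ∨ ¬P)) = min(0.73, 0.37) = 0.37
((((¬S → S) ∨ (Q ∧ R)) → S) ∨ ((S ∨ Q) ∧ (Q ∨ ¬P))) = max(0.73, 0.37) = 0.73
((P ∧ (P ∨ ¬Q)) ∨ ((((¬S → S) ∨ (Q ∧ R)) → S) ∨ ((S ∨ Q) ∧ (Q ∨ ¬P)))) = max(0.47, 0.73) = 0.73

0.73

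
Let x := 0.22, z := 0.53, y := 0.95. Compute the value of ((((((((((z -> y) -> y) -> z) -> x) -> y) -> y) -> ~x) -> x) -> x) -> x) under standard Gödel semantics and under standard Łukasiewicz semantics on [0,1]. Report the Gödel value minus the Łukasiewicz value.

0.61

Gödel evaluation:
  (z -> y): 0.53 ≤ 0.95, so result = 1
  ((z -> y) -> y): 1 > 0.95, so result = 0.95
  (((z -> y) -> y) -> z): 0.95 > 0.53, so result = 0.53
  ((((z -> y) -> y) -> z) -> x): 0.53 > 0.22, so result = 0.22
  (((((z -> y) -> y) -> z) -> x) -> y): 0.22 ≤ 0.95, so result = 1
  ((((((z -> y) -> y) -> z) -> x) -> y) -> y): 1 > 0.95, so result = 0.95
  ~x: Gödel ¬ of 0.22 = 0 (operand ≠ 0)
  (((((((z -> y) -> y) -> z) -> x) -> y) -> y) -> ~x): 0.95 > 0, so result = 0
  ((((((((z -> y) -> y) -> z) -> x) -> y) -> y) -> ~x) -> x): 0 ≤ 0.22, so result = 1
  (((((((((z -> y) -> y) -> z) -> x) -> y) -> y) -> ~x) -> x) -> x): 1 > 0.22, so result = 0.22
  ((((((((((z -> y) -> y) -> z) -> x) -> y) -> y) -> ~x) -> x) -> x) -> x): 0.22 ≤ 0.22, so result = 1
  Gödel value = 1
Łukasiewicz evaluation:
  (z -> y): min(1, 1 − 0.53 + 0.95) = 1
  ((z -> y) -> y): min(1, 1 − 1 + 0.95) = 0.95
  (((z -> y) -> y) -> z): min(1, 1 − 0.95 + 0.53) = 0.58
  ((((z -> y) -> y) -> z) -> x): min(1, 1 − 0.58 + 0.22) = 0.64
  (((((z -> y) -> y) -> z) -> x) -> y): min(1, 1 − 0.64 + 0.95) = 1
  ((((((z -> y) -> y) -> z) -> x) -> y) -> y): min(1, 1 − 1 + 0.95) = 0.95
  ~x: Łukasiewicz ¬ gives 1 − 0.22 = 0.78
  (((((((z -> y) -> y) -> z) -> x) -> y) -> y) -> ~x): min(1, 1 − 0.95 + 0.78) = 0.83
  ((((((((z -> y) -> y) -> z) -> x) -> y) -> y) -> ~x) -> x): min(1, 1 − 0.83 + 0.22) = 0.39
  (((((((((z -> y) -> y) -> z) -> x) -> y) -> y) -> ~x) -> x) -> x): min(1, 1 − 0.39 + 0.22) = 0.83
  ((((((((((z -> y) -> y) -> z) -> x) -> y) -> y) -> ~x) -> x) -> x) -> x): min(1, 1 − 0.83 + 0.22) = 0.39
  Łukasiewicz value = 0.39
Difference: 1 − 0.39 = 0.61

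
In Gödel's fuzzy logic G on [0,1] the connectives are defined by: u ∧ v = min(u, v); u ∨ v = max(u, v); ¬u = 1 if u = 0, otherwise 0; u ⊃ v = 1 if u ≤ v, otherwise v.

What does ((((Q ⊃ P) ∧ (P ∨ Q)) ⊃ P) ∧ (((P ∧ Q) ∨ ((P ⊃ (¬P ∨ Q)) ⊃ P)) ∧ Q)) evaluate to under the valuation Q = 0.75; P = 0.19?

0.19

(Q ⊃ P): 0.75 > 0.19, so result = 0.19
(P ∨ Q) = max(0.19, 0.75) = 0.75
((Q ⊃ P) ∧ (P ∨ Q)) = min(0.19, 0.75) = 0.19
(((Q ⊃ P) ∧ (P ∨ Q)) ⊃ P): 0.19 ≤ 0.19, so result = 1
(P ∧ Q) = min(0.19, 0.75) = 0.19
¬P: Gödel ¬ of 0.19 = 0 (operand ≠ 0)
(¬P ∨ Q) = max(0, 0.75) = 0.75
(P ⊃ (¬P ∨ Q)): 0.19 ≤ 0.75, so result = 1
((P ⊃ (¬P ∨ Q)) ⊃ P): 1 > 0.19, so result = 0.19
((P ∧ Q) ∨ ((P ⊃ (¬P ∨ Q)) ⊃ P)) = max(0.19, 0.19) = 0.19
(((P ∧ Q) ∨ ((P ⊃ (¬P ∨ Q)) ⊃ P)) ∧ Q) = min(0.19, 0.75) = 0.19
((((Q ⊃ P) ∧ (P ∨ Q)) ⊃ P) ∧ (((P ∧ Q) ∨ ((P ⊃ (¬P ∨ Q)) ⊃ P)) ∧ Q)) = min(1, 0.19) = 0.19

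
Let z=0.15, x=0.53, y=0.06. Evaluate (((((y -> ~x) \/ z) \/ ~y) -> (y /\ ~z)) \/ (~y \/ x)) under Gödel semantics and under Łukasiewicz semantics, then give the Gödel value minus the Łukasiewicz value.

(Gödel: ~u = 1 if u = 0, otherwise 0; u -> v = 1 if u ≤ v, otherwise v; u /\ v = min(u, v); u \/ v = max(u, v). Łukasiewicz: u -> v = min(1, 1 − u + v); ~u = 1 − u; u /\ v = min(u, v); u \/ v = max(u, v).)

-0.41

Gödel evaluation:
  ~x: Gödel ¬ of 0.53 = 0 (operand ≠ 0)
  (y -> ~x): 0.06 > 0, so result = 0
  ((y -> ~x) \/ z) = max(0, 0.15) = 0.15
  ~y: Gödel ¬ of 0.06 = 0 (operand ≠ 0)
  (((y -> ~x) \/ z) \/ ~y) = max(0.15, 0) = 0.15
  ~z: Gödel ¬ of 0.15 = 0 (operand ≠ 0)
  (y /\ ~z) = min(0.06, 0) = 0
  ((((y -> ~x) \/ z) \/ ~y) -> (y /\ ~z)): 0.15 > 0, so result = 0
  ~y: Gödel ¬ of 0.06 = 0 (operand ≠ 0)
  (~y \/ x) = max(0, 0.53) = 0.53
  (((((y -> ~x) \/ z) \/ ~y) -> (y /\ ~z)) \/ (~y \/ x)) = max(0, 0.53) = 0.53
  Gödel value = 0.53
Łukasiewicz evaluation:
  ~x: Łukasiewicz ¬ gives 1 − 0.53 = 0.47
  (y -> ~x): min(1, 1 − 0.06 + 0.47) = 1
  ((y -> ~x) \/ z) = max(1, 0.15) = 1
  ~y: Łukasiewicz ¬ gives 1 − 0.06 = 0.94
  (((y -> ~x) \/ z) \/ ~y) = max(1, 0.94) = 1
  ~z: Łukasiewicz ¬ gives 1 − 0.15 = 0.85
  (y /\ ~z) = min(0.06, 0.85) = 0.06
  ((((y -> ~x) \/ z) \/ ~y) -> (y /\ ~z)): min(1, 1 − 1 + 0.06) = 0.06
  ~y: Łukasiewicz ¬ gives 1 − 0.06 = 0.94
  (~y \/ x) = max(0.94, 0.53) = 0.94
  (((((y -> ~x) \/ z) \/ ~y) -> (y /\ ~z)) \/ (~y \/ x)) = max(0.06, 0.94) = 0.94
  Łukasiewicz value = 0.94
Difference: 0.53 − 0.94 = -0.41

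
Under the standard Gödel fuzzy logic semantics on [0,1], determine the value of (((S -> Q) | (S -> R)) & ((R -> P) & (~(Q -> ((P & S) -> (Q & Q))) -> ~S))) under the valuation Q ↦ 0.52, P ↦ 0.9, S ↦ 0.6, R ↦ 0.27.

0.52

(S -> Q): 0.6 > 0.52, so result = 0.52
(S -> R): 0.6 > 0.27, so result = 0.27
((S -> Q) | (S -> R)) = max(0.52, 0.27) = 0.52
(R -> P): 0.27 ≤ 0.9, so result = 1
(P & S) = min(0.9, 0.6) = 0.6
(Q & Q) = min(0.52, 0.52) = 0.52
((P & S) -> (Q & Q)): 0.6 > 0.52, so result = 0.52
(Q -> ((P & S) -> (Q & Q))): 0.52 ≤ 0.52, so result = 1
~(Q -> ((P & S) -> (Q & Q))): Gödel ¬ of 1 = 0 (operand ≠ 0)
~S: Gödel ¬ of 0.6 = 0 (operand ≠ 0)
(~(Q -> ((P & S) -> (Q & Q))) -> ~S): 0 ≤ 0, so result = 1
((R -> P) & (~(Q -> ((P & S) -> (Q & Q))) -> ~S)) = min(1, 1) = 1
(((S -> Q) | (S -> R)) & ((R -> P) & (~(Q -> ((P & S) -> (Q & Q))) -> ~S))) = min(0.52, 1) = 0.52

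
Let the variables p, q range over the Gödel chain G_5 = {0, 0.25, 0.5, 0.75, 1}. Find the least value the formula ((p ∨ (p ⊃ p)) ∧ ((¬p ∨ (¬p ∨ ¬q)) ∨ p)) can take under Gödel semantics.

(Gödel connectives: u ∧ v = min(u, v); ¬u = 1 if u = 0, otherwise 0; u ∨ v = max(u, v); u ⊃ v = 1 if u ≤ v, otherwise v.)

The minimum is attained at p = 0.25, q = 0.25:
  (p ⊃ p): 0.25 ≤ 0.25, so result = 1
  (p ∨ (p ⊃ p)) = max(0.25, 1) = 1
  ¬p: Gödel ¬ of 0.25 = 0 (operand ≠ 0)
  ¬p: Gödel ¬ of 0.25 = 0 (operand ≠ 0)
  ¬q: Gödel ¬ of 0.25 = 0 (operand ≠ 0)
  (¬p ∨ ¬q) = max(0, 0) = 0
  (¬p ∨ (¬p ∨ ¬q)) = max(0, 0) = 0
  ((¬p ∨ (¬p ∨ ¬q)) ∨ p) = max(0, 0.25) = 0.25
  ((p ∨ (p ⊃ p)) ∧ ((¬p ∨ (¬p ∨ ¬q)) ∨ p)) = min(1, 0.25) = 0.25
Checking all 25 assignments confirms none give a value below 0.25.

0.25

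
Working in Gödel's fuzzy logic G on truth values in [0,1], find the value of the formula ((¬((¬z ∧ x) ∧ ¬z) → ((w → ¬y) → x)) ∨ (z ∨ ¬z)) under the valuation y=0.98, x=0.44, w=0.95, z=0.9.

¬z: Gödel ¬ of 0.9 = 0 (operand ≠ 0)
(¬z ∧ x) = min(0, 0.44) = 0
¬z: Gödel ¬ of 0.9 = 0 (operand ≠ 0)
((¬z ∧ x) ∧ ¬z) = min(0, 0) = 0
¬((¬z ∧ x) ∧ ¬z): Gödel ¬ of 0 = 1 (operand is 0)
¬y: Gödel ¬ of 0.98 = 0 (operand ≠ 0)
(w → ¬y): 0.95 > 0, so result = 0
((w → ¬y) → x): 0 ≤ 0.44, so result = 1
(¬((¬z ∧ x) ∧ ¬z) → ((w → ¬y) → x)): 1 ≤ 1, so result = 1
¬z: Gödel ¬ of 0.9 = 0 (operand ≠ 0)
(z ∨ ¬z) = max(0.9, 0) = 0.9
((¬((¬z ∧ x) ∧ ¬z) → ((w → ¬y) → x)) ∨ (z ∨ ¬z)) = max(1, 0.9) = 1

1.00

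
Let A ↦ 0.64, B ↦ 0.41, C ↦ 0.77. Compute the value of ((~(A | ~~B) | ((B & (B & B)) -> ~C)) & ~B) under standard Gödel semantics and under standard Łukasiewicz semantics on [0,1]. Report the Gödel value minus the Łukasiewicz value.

Gödel evaluation:
  ~B: Gödel ¬ of 0.41 = 0 (operand ≠ 0)
  ~~B: Gödel ¬ of 0 = 1 (operand is 0)
  (A | ~~B) = max(0.64, 1) = 1
  ~(A | ~~B): Gödel ¬ of 1 = 0 (operand ≠ 0)
  (B & B) = min(0.41, 0.41) = 0.41
  (B & (B & B)) = min(0.41, 0.41) = 0.41
  ~C: Gödel ¬ of 0.77 = 0 (operand ≠ 0)
  ((B & (B & B)) -> ~C): 0.41 > 0, so result = 0
  (~(A | ~~B) | ((B & (B & B)) -> ~C)) = max(0, 0) = 0
  ~B: Gödel ¬ of 0.41 = 0 (operand ≠ 0)
  ((~(A | ~~B) | ((B & (B & B)) -> ~C)) & ~B) = min(0, 0) = 0
  Gödel value = 0
Łukasiewicz evaluation:
  ~B: Łukasiewicz ¬ gives 1 − 0.41 = 0.59
  ~~B: Łukasiewicz ¬ gives 1 − 0.59 = 0.41
  (A | ~~B) = max(0.64, 0.41) = 0.64
  ~(A | ~~B): Łukasiewicz ¬ gives 1 − 0.64 = 0.36
  (B & B) = min(0.41, 0.41) = 0.41
  (B & (B & B)) = min(0.41, 0.41) = 0.41
  ~C: Łukasiewicz ¬ gives 1 − 0.77 = 0.23
  ((B & (B & B)) -> ~C): min(1, 1 − 0.41 + 0.23) = 0.82
  (~(A | ~~B) | ((B & (B & B)) -> ~C)) = max(0.36, 0.82) = 0.82
  ~B: Łukasiewicz ¬ gives 1 − 0.41 = 0.59
  ((~(A | ~~B) | ((B & (B & B)) -> ~C)) & ~B) = min(0.82, 0.59) = 0.59
  Łukasiewicz value = 0.59
Difference: 0 − 0.59 = -0.59

-0.59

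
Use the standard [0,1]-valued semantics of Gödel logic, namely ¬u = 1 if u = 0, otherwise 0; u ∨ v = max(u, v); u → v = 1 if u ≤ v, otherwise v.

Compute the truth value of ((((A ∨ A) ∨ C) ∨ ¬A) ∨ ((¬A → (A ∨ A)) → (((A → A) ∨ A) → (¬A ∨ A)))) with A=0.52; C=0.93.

0.93

(A ∨ A) = max(0.52, 0.52) = 0.52
((A ∨ A) ∨ C) = max(0.52, 0.93) = 0.93
¬A: Gödel ¬ of 0.52 = 0 (operand ≠ 0)
(((A ∨ A) ∨ C) ∨ ¬A) = max(0.93, 0) = 0.93
¬A: Gödel ¬ of 0.52 = 0 (operand ≠ 0)
(A ∨ A) = max(0.52, 0.52) = 0.52
(¬A → (A ∨ A)): 0 ≤ 0.52, so result = 1
(A → A): 0.52 ≤ 0.52, so result = 1
((A → A) ∨ A) = max(1, 0.52) = 1
¬A: Gödel ¬ of 0.52 = 0 (operand ≠ 0)
(¬A ∨ A) = max(0, 0.52) = 0.52
(((A → A) ∨ A) → (¬A ∨ A)): 1 > 0.52, so result = 0.52
((¬A → (A ∨ A)) → (((A → A) ∨ A) → (¬A ∨ A))): 1 > 0.52, so result = 0.52
((((A ∨ A) ∨ C) ∨ ¬A) ∨ ((¬A → (A ∨ A)) → (((A → A) ∨ A) → (¬A ∨ A)))) = max(0.93, 0.52) = 0.93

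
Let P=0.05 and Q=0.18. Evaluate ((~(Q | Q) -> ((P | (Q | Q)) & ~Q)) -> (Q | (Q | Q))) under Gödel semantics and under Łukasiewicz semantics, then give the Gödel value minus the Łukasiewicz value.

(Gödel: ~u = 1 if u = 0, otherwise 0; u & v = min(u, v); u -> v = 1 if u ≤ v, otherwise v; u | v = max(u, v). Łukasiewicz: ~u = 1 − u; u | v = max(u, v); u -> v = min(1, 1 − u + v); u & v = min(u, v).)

-0.64

Gödel evaluation:
  (Q | Q) = max(0.18, 0.18) = 0.18
  ~(Q | Q): Gödel ¬ of 0.18 = 0 (operand ≠ 0)
  (Q | Q) = max(0.18, 0.18) = 0.18
  (P | (Q | Q)) = max(0.05, 0.18) = 0.18
  ~Q: Gödel ¬ of 0.18 = 0 (operand ≠ 0)
  ((P | (Q | Q)) & ~Q) = min(0.18, 0) = 0
  (~(Q | Q) -> ((P | (Q | Q)) & ~Q)): 0 ≤ 0, so result = 1
  (Q | Q) = max(0.18, 0.18) = 0.18
  (Q | (Q | Q)) = max(0.18, 0.18) = 0.18
  ((~(Q | Q) -> ((P | (Q | Q)) & ~Q)) -> (Q | (Q | Q))): 1 > 0.18, so result = 0.18
  Gödel value = 0.18
Łukasiewicz evaluation:
  (Q | Q) = max(0.18, 0.18) = 0.18
  ~(Q | Q): Łukasiewicz ¬ gives 1 − 0.18 = 0.82
  (Q | Q) = max(0.18, 0.18) = 0.18
  (P | (Q | Q)) = max(0.05, 0.18) = 0.18
  ~Q: Łukasiewicz ¬ gives 1 − 0.18 = 0.82
  ((P | (Q | Q)) & ~Q) = min(0.18, 0.82) = 0.18
  (~(Q | Q) -> ((P | (Q | Q)) & ~Q)): min(1, 1 − 0.82 + 0.18) = 0.36
  (Q | Q) = max(0.18, 0.18) = 0.18
  (Q | (Q | Q)) = max(0.18, 0.18) = 0.18
  ((~(Q | Q) -> ((P | (Q | Q)) & ~Q)) -> (Q | (Q | Q))): min(1, 1 − 0.36 + 0.18) = 0.82
  Łukasiewicz value = 0.82
Difference: 0.18 − 0.82 = -0.64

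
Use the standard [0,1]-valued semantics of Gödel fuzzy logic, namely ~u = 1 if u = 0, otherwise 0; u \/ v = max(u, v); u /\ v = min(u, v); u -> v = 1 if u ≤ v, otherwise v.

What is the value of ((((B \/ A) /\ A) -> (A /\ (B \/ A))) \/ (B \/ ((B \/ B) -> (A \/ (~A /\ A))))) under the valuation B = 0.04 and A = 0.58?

1.00

(B \/ A) = max(0.04, 0.58) = 0.58
((B \/ A) /\ A) = min(0.58, 0.58) = 0.58
(B \/ A) = max(0.04, 0.58) = 0.58
(A /\ (B \/ A)) = min(0.58, 0.58) = 0.58
(((B \/ A) /\ A) -> (A /\ (B \/ A))): 0.58 ≤ 0.58, so result = 1
(B \/ B) = max(0.04, 0.04) = 0.04
~A: Gödel ¬ of 0.58 = 0 (operand ≠ 0)
(~A /\ A) = min(0, 0.58) = 0
(A \/ (~A /\ A)) = max(0.58, 0) = 0.58
((B \/ B) -> (A \/ (~A /\ A))): 0.04 ≤ 0.58, so result = 1
(B \/ ((B \/ B) -> (A \/ (~A /\ A)))) = max(0.04, 1) = 1
((((B \/ A) /\ A) -> (A /\ (B \/ A))) \/ (B \/ ((B \/ B) -> (A \/ (~A /\ A))))) = max(1, 1) = 1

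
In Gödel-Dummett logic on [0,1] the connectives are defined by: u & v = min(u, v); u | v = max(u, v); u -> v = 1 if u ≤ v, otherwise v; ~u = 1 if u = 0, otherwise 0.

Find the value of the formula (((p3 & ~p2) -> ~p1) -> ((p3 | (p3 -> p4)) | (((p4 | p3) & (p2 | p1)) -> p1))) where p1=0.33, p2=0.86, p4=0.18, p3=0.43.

~p2: Gödel ¬ of 0.86 = 0 (operand ≠ 0)
(p3 & ~p2) = min(0.43, 0) = 0
~p1: Gödel ¬ of 0.33 = 0 (operand ≠ 0)
((p3 & ~p2) -> ~p1): 0 ≤ 0, so result = 1
(p3 -> p4): 0.43 > 0.18, so result = 0.18
(p3 | (p3 -> p4)) = max(0.43, 0.18) = 0.43
(p4 | p3) = max(0.18, 0.43) = 0.43
(p2 | p1) = max(0.86, 0.33) = 0.86
((p4 | p3) & (p2 | p1)) = min(0.43, 0.86) = 0.43
(((p4 | p3) & (p2 | p1)) -> p1): 0.43 > 0.33, so result = 0.33
((p3 | (p3 -> p4)) | (((p4 | p3) & (p2 | p1)) -> p1)) = max(0.43, 0.33) = 0.43
(((p3 & ~p2) -> ~p1) -> ((p3 | (p3 -> p4)) | (((p4 | p3) & (p2 | p1)) -> p1))): 1 > 0.43, so result = 0.43

0.43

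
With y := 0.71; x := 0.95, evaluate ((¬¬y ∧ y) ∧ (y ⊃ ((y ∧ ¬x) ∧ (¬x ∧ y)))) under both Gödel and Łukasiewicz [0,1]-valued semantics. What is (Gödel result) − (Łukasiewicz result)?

Gödel evaluation:
  ¬y: Gödel ¬ of 0.71 = 0 (operand ≠ 0)
  ¬¬y: Gödel ¬ of 0 = 1 (operand is 0)
  (¬¬y ∧ y) = min(1, 0.71) = 0.71
  ¬x: Gödel ¬ of 0.95 = 0 (operand ≠ 0)
  (y ∧ ¬x) = min(0.71, 0) = 0
  ¬x: Gödel ¬ of 0.95 = 0 (operand ≠ 0)
  (¬x ∧ y) = min(0, 0.71) = 0
  ((y ∧ ¬x) ∧ (¬x ∧ y)) = min(0, 0) = 0
  (y ⊃ ((y ∧ ¬x) ∧ (¬x ∧ y))): 0.71 > 0, so result = 0
  ((¬¬y ∧ y) ∧ (y ⊃ ((y ∧ ¬x) ∧ (¬x ∧ y)))) = min(0.71, 0) = 0
  Gödel value = 0
Łukasiewicz evaluation:
  ¬y: Łukasiewicz ¬ gives 1 − 0.71 = 0.29
  ¬¬y: Łukasiewicz ¬ gives 1 − 0.29 = 0.71
  (¬¬y ∧ y) = min(0.71, 0.71) = 0.71
  ¬x: Łukasiewicz ¬ gives 1 − 0.95 = 0.05
  (y ∧ ¬x) = min(0.71, 0.05) = 0.05
  ¬x: Łukasiewicz ¬ gives 1 − 0.95 = 0.05
  (¬x ∧ y) = min(0.05, 0.71) = 0.05
  ((y ∧ ¬x) ∧ (¬x ∧ y)) = min(0.05, 0.05) = 0.05
  (y ⊃ ((y ∧ ¬x) ∧ (¬x ∧ y))): min(1, 1 − 0.71 + 0.05) = 0.34
  ((¬¬y ∧ y) ∧ (y ⊃ ((y ∧ ¬x) ∧ (¬x ∧ y)))) = min(0.71, 0.34) = 0.34
  Łukasiewicz value = 0.34
Difference: 0 − 0.34 = -0.34

-0.34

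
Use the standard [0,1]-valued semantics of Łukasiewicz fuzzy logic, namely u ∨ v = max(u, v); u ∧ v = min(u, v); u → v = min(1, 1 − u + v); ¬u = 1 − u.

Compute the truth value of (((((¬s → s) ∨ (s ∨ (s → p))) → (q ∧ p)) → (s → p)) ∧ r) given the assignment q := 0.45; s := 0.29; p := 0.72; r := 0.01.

0.01

¬s: Łukasiewicz ¬ gives 1 − 0.29 = 0.71
(¬s → s): min(1, 1 − 0.71 + 0.29) = 0.58
(s → p): min(1, 1 − 0.29 + 0.72) = 1
(s ∨ (s → p)) = max(0.29, 1) = 1
((¬s → s) ∨ (s ∨ (s → p))) = max(0.58, 1) = 1
(q ∧ p) = min(0.45, 0.72) = 0.45
(((¬s → s) ∨ (s ∨ (s → p))) → (q ∧ p)): min(1, 1 − 1 + 0.45) = 0.45
(s → p): min(1, 1 − 0.29 + 0.72) = 1
((((¬s → s) ∨ (s ∨ (s → p))) → (q ∧ p)) → (s → p)): min(1, 1 − 0.45 + 1) = 1
(((((¬s → s) ∨ (s ∨ (s → p))) → (q ∧ p)) → (s → p)) ∧ r) = min(1, 0.01) = 0.01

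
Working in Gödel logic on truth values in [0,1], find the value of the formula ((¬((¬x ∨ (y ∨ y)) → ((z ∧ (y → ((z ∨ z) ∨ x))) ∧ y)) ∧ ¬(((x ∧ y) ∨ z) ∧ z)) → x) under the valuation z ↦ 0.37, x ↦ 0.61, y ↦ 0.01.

1.00

¬x: Gödel ¬ of 0.61 = 0 (operand ≠ 0)
(y ∨ y) = max(0.01, 0.01) = 0.01
(¬x ∨ (y ∨ y)) = max(0, 0.01) = 0.01
(z ∨ z) = max(0.37, 0.37) = 0.37
((z ∨ z) ∨ x) = max(0.37, 0.61) = 0.61
(y → ((z ∨ z) ∨ x)): 0.01 ≤ 0.61, so result = 1
(z ∧ (y → ((z ∨ z) ∨ x))) = min(0.37, 1) = 0.37
((z ∧ (y → ((z ∨ z) ∨ x))) ∧ y) = min(0.37, 0.01) = 0.01
((¬x ∨ (y ∨ y)) → ((z ∧ (y → ((z ∨ z) ∨ x))) ∧ y)): 0.01 ≤ 0.01, so result = 1
¬((¬x ∨ (y ∨ y)) → ((z ∧ (y → ((z ∨ z) ∨ x))) ∧ y)): Gödel ¬ of 1 = 0 (operand ≠ 0)
(x ∧ y) = min(0.61, 0.01) = 0.01
((x ∧ y) ∨ z) = max(0.01, 0.37) = 0.37
(((x ∧ y) ∨ z) ∧ z) = min(0.37, 0.37) = 0.37
¬(((x ∧ y) ∨ z) ∧ z): Gödel ¬ of 0.37 = 0 (operand ≠ 0)
(¬((¬x ∨ (y ∨ y)) → ((z ∧ (y → ((z ∨ z) ∨ x))) ∧ y)) ∧ ¬(((x ∧ y) ∨ z) ∧ z)) = min(0, 0) = 0
((¬((¬x ∨ (y ∨ y)) → ((z ∧ (y → ((z ∨ z) ∨ x))) ∧ y)) ∧ ¬(((x ∧ y) ∨ z) ∧ z)) → x): 0 ≤ 0.61, so result = 1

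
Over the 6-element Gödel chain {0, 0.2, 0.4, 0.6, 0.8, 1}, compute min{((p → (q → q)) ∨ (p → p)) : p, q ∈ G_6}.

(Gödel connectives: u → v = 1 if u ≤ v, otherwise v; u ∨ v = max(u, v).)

1.00

Every assignment gives 1. For instance at p = 0, q = 0:
  (q → q): 0 ≤ 0, so result = 1
  (p → (q → q)): 0 ≤ 1, so result = 1
  (p → p): 0 ≤ 0, so result = 1
  ((p → (q → q)) ∨ (p → p)) = max(1, 1) = 1
All 36 assignments give value 1 — the formula is a G_6-tautology.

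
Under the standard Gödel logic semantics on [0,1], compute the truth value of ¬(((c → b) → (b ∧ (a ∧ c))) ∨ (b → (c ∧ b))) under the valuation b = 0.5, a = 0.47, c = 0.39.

(c → b): 0.39 ≤ 0.5, so result = 1
(a ∧ c) = min(0.47, 0.39) = 0.39
(b ∧ (a ∧ c)) = min(0.5, 0.39) = 0.39
((c → b) → (b ∧ (a ∧ c))): 1 > 0.39, so result = 0.39
(c ∧ b) = min(0.39, 0.5) = 0.39
(b → (c ∧ b)): 0.5 > 0.39, so result = 0.39
(((c → b) → (b ∧ (a ∧ c))) ∨ (b → (c ∧ b))) = max(0.39, 0.39) = 0.39
¬(((c → b) → (b ∧ (a ∧ c))) ∨ (b → (c ∧ b))): Gödel ¬ of 0.39 = 0 (operand ≠ 0)

0.00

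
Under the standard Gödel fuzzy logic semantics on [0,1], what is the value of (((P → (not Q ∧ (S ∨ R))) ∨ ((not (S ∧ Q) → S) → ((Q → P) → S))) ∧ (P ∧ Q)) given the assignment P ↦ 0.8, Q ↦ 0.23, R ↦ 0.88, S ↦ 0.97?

0.23

not Q: Gödel ¬ of 0.23 = 0 (operand ≠ 0)
(S ∨ R) = max(0.97, 0.88) = 0.97
(not Q ∧ (S ∨ R)) = min(0, 0.97) = 0
(P → (not Q ∧ (S ∨ R))): 0.8 > 0, so result = 0
(S ∧ Q) = min(0.97, 0.23) = 0.23
not (S ∧ Q): Gödel ¬ of 0.23 = 0 (operand ≠ 0)
(not (S ∧ Q) → S): 0 ≤ 0.97, so result = 1
(Q → P): 0.23 ≤ 0.8, so result = 1
((Q → P) → S): 1 > 0.97, so result = 0.97
((not (S ∧ Q) → S) → ((Q → P) → S)): 1 > 0.97, so result = 0.97
((P → (not Q ∧ (S ∨ R))) ∨ ((not (S ∧ Q) → S) → ((Q → P) → S))) = max(0, 0.97) = 0.97
(P ∧ Q) = min(0.8, 0.23) = 0.23
(((P → (not Q ∧ (S ∨ R))) ∨ ((not (S ∧ Q) → S) → ((Q → P) → S))) ∧ (P ∧ Q)) = min(0.97, 0.23) = 0.23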